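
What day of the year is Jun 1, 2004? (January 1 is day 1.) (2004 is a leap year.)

Days in months before Jun: 31 + 29 + 31 + 30 + 31 = 152.
Plus 1 day into Jun → day 153.

153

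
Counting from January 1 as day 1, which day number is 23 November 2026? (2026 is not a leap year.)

Days in months before November: 31 + 28 + 31 + 30 + 31 + 30 + 31 + 31 + 30 + 31 = 304.
Plus 23 days into November → day 327.

327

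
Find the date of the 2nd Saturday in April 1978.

8 April 1978

April 1978 begins on a Saturday, so the first Saturday is April 1.
The 2nd Saturday is 1 weeks later: 1 + 7 = 8.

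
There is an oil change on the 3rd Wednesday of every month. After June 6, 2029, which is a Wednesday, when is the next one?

June 20, 2029

June 2029 starts on a Friday; its first Wednesday is the 6th, so the 3rd Wednesday is the 20th — June 20, 2029.
June 20, 2029 is after June 6, 2029, so that is the next one.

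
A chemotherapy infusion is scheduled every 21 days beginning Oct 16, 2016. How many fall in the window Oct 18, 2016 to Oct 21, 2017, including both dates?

Occurrences land 21·i days after Oct 16, 2016 for i = 0, 1, 2, …
Oct 18, 2016 is 2 days after the start; 2 ÷ 21 = 0 remainder 2; since the remainder is 2, round up to i = 1. First occurrence in the window: #2 on Nov 6, 2016 (1×21 = 21 days in).
Oct 21, 2017 is 370 days after the start; 370 ÷ 21 = 17 remainder 13. Last occurrence in the window: #18 on Oct 8, 2017.
Occurrences #2 through #18: 17 in total.

17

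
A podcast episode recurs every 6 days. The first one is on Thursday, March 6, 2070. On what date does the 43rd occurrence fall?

November 13, 2070

The 43rd occurrence is 42 intervals after the first: 42 × 6 = 252 days after March 6, 2070.
March has 31 days — 25 days to the end of March leaves 227.
April has 30 days (197 left).
May has 31 days (166 left).
June has 30 days (136 left).
July has 31 days (105 left).
August has 31 days (74 left).
September has 30 days (44 left).
October has 31 days (13 left).
13 days into November → November 13, 2070.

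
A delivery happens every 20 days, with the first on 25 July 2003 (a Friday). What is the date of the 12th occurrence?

1 March 2004

The 12th occurrence is 11 intervals after the first: 11 × 20 = 220 days after 25 July 2003.
July has 31 days — 6 days to the end of July leaves 214.
August has 31 days (183 left).
September has 30 days (153 left).
October has 31 days (122 left).
November has 30 days (92 left).
December has 31 days (61 left).
January has 31 days (30 left).
February has 29 days (1 left).
1 day into March → 1 March 2004.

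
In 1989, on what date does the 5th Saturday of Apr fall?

Apr 1989 begins on a Saturday, so the first Saturday is Apr 1.
The 5th Saturday is 4 weeks later: 1 + 28 = 29.

Apr 29, 1989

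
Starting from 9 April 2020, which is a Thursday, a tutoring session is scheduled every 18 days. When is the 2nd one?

The 2nd occurrence is 1 interval after the first: 1 × 18 = 18 days after 9 April 2020.
18 days later is 27 April 2020.

27 April 2020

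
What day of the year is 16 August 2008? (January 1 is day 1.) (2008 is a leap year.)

229

Days in months before August: 31 + 29 + 31 + 30 + 31 + 30 + 31 = 213.
Plus 16 days into August → day 229.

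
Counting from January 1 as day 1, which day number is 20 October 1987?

Days in months before October: 31 + 28 + 31 + 30 + 31 + 30 + 31 + 31 + 30 = 273.
Plus 20 days into October → day 293.

293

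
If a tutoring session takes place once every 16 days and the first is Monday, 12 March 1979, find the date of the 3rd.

13 April 1979

The 3rd occurrence is 2 intervals after the first: 2 × 16 = 32 days after 12 March 1979.
March has 31 days — 19 days to the end of March leaves 13.
13 days into April → 13 April 1979.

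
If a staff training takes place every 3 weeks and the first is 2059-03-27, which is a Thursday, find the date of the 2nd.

The 2nd occurrence is 1 interval after the first: 1 × 21 = 21 days after 2059-03-27.
March has 31 days — 4 days to the end of March leaves 17.
17 days into April → 2059-04-17.

2059-04-17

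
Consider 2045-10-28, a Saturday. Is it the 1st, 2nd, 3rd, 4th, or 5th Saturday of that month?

4th

Day 28 falls in week ⌈28/7⌉ of the month.
Days 1–7 hold the 1st Saturday, 8–14 the 2nd, 15–21 the 3rd, 22–28 the 4th, 29–31 the 5th.
28 is in the range for the 4th.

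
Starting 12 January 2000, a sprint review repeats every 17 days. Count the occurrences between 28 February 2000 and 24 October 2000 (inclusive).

Occurrences land 17·i days after 12 January 2000 for i = 0, 1, 2, …
28 February 2000 is 47 days after the start; 47 ÷ 17 = 2 remainder 13; since the remainder is 13, round up to i = 3. First occurrence in the window: #4 on 3 March 2000 (3×17 = 51 days in).
24 October 2000 is 286 days after the start; 286 ÷ 17 = 16 remainder 14. Last occurrence in the window: #17 on 10 October 2000.
Occurrences #4 through #17: 14 in total.

14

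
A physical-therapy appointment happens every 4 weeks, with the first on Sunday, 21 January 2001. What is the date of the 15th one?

The 15th occurrence is 14 intervals after the first: 14 × 28 = 392 days after 21 January 2001.
January has 31 days — 10 days to the end of January leaves 382.
February has 28 days (354 left).
March has 31 days (323 left).
April has 30 days (293 left).
May has 31 days (262 left).
June has 30 days (232 left).
July has 31 days (201 left).
August has 31 days (170 left).
September has 30 days (140 left).
October has 31 days (109 left).
November has 30 days (79 left).
December has 31 days (48 left).
January has 31 days (17 left).
17 days into February → 17 February 2002.

17 February 2002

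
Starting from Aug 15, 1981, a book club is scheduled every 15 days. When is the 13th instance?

The 13th occurrence is 12 intervals after the first: 12 × 15 = 180 days after Aug 15, 1981.
Aug has 31 days — 16 days to the end of Aug leaves 164.
Sep has 30 days (134 left).
Oct has 31 days (103 left).
Nov has 30 days (73 left).
Dec has 31 days (42 left).
Jan has 31 days (11 left).
11 days into Feb → Feb 11, 1982.

Feb 11, 1982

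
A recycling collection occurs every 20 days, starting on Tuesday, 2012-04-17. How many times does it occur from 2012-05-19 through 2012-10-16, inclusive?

Occurrences land 20·i days after 2012-04-17 for i = 0, 1, 2, …
2012-05-19 is 32 days after the start; 32 ÷ 20 = 1 remainder 12; since the remainder is 12, round up to i = 2. First occurrence in the window: #3 on 2012-05-27 (2×20 = 40 days in).
2012-10-16 is 182 days after the start; 182 ÷ 20 = 9 remainder 2. Last occurrence in the window: #10 on 2012-10-14.
Occurrences #3 through #10: 8 in total.

8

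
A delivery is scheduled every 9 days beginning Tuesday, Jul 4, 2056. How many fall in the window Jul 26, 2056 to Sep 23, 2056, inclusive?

7

Occurrences land 9·i days after Jul 4, 2056 for i = 0, 1, 2, …
Jul 26, 2056 is 22 days after the start; 22 ÷ 9 = 2 remainder 4; since the remainder is 4, round up to i = 3. First occurrence in the window: #4 on Jul 31, 2056 (3×9 = 27 days in).
Sep 23, 2056 is 81 days after the start; 81 ÷ 9 = 9 remainder 0. Last occurrence in the window: #10 on Sep 23, 2056.
Occurrences #4 through #10: 7 in total.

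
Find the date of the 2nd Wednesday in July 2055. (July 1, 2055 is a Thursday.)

2055-07-14

July 2055 begins on a Thursday, so the first Wednesday is July 7 (6 days later).
The 2nd Wednesday is 1 weeks later: 7 + 7 = 14.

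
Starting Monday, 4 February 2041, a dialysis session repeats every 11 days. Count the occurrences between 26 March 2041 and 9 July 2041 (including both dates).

10

Occurrences land 11·i days after 4 February 2041 for i = 0, 1, 2, …
26 March 2041 is 50 days after the start; 50 ÷ 11 = 4 remainder 6; since the remainder is 6, round up to i = 5. First occurrence in the window: #6 on 31 March 2041 (5×11 = 55 days in).
9 July 2041 is 155 days after the start; 155 ÷ 11 = 14 remainder 1. Last occurrence in the window: #15 on 8 July 2041.
Occurrences #6 through #15: 10 in total.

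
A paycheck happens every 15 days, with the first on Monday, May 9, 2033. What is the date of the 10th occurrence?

September 21, 2033

The 10th occurrence is 9 intervals after the first: 9 × 15 = 135 days after May 9, 2033.
May has 31 days — 22 days to the end of May leaves 113.
June has 30 days (83 left).
July has 31 days (52 left).
August has 31 days (21 left).
21 days into September → September 21, 2033.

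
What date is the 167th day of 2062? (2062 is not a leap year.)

January has 31 days (167 − 31 = 136 remain).
February has 28 days (136 − 28 = 108 remain).
March has 31 days (108 − 31 = 77 remain).
April has 30 days (77 − 30 = 47 remain).
May has 31 days (47 − 31 = 16 remain).
16 into June → June 16.

16 June 2062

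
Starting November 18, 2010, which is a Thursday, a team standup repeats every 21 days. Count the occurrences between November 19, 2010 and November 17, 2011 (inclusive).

17

Occurrences land 21·i days after November 18, 2010 for i = 0, 1, 2, …
November 19, 2010 is 1 day after the start; 1 ÷ 21 = 0 remainder 1; since the remainder is 1, round up to i = 1. First occurrence in the window: #2 on December 9, 2010 (1×21 = 21 days in).
November 17, 2011 is 364 days after the start; 364 ÷ 21 = 17 remainder 7. Last occurrence in the window: #18 on November 10, 2011.
Occurrences #2 through #18: 17 in total.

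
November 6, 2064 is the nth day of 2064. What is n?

311

Days in months before November: 31 + 29 + 31 + 30 + 31 + 30 + 31 + 31 + 30 + 31 = 305.
Plus 6 days into November → day 311.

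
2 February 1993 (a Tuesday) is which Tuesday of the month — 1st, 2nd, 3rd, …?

1st

Day 2 falls in week ⌈2/7⌉ of the month.
Days 1–7 hold the 1st Tuesday, 8–14 the 2nd, 15–21 the 3rd, 22–28 the 4th, 29–31 the 5th.
2 is in the range for the 1st.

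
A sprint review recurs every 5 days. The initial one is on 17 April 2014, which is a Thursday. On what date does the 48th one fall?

8 December 2014

The 48th occurrence is 47 intervals after the first: 47 × 5 = 235 days after 17 April 2014.
April has 30 days — 13 days to the end of April leaves 222.
May has 31 days (191 left).
June has 30 days (161 left).
July has 31 days (130 left).
August has 31 days (99 left).
September has 30 days (69 left).
October has 31 days (38 left).
November has 30 days (8 left).
8 days into December → 8 December 2014.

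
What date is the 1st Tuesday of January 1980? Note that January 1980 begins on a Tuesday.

January 1980 begins on a Tuesday, so the first Tuesday is January 1.

1980-01-01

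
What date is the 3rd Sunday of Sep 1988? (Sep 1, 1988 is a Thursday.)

Sep 1988 begins on a Thursday, so the first Sunday is Sep 4 (3 days later).
The 3rd Sunday is 2 weeks later: 4 + 14 = 18.

Sep 18, 1988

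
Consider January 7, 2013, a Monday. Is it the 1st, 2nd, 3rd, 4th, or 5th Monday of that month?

Day 7 falls in week ⌈7/7⌉ of the month.
Days 1–7 hold the 1st Monday, 8–14 the 2nd, 15–21 the 3rd, 22–28 the 4th, 29–31 the 5th.
7 is in the range for the 1st.

1st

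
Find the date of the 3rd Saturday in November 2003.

15 November 2003

November 2003 begins on a Saturday, so the first Saturday is November 1.
The 3rd Saturday is 2 weeks later: 1 + 14 = 15.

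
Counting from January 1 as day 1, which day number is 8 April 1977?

98

Days in months before April: 31 + 28 + 31 = 90.
Plus 8 days into April → day 98.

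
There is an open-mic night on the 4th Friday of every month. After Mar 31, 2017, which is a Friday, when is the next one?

Apr 28, 2017

Mar 2017 starts on a Wednesday; its first Friday is the 3rd, so the 4th Friday is the 24th — Mar 24, 2017.
That is not after Mar 31, 2017, so look at Apr 2017.
Apr 2017 starts on a Saturday; its first Friday is the 7th, so the 4th Friday is the 28th — Apr 28, 2017.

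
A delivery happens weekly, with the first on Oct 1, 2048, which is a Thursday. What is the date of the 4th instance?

The 4th occurrence is 3 intervals after the first: 3 × 7 = 21 days after Oct 1, 2048.
21 days later is Oct 22, 2048.

Oct 22, 2048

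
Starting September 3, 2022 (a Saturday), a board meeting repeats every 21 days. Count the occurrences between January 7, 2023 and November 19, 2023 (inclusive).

Occurrences land 21·i days after September 3, 2022 for i = 0, 1, 2, …
January 7, 2023 is 126 days after the start; 126 ÷ 21 = 6 remainder 0. First occurrence in the window: #7 on January 7, 2023 (6×21 = 126 days in).
November 19, 2023 is 442 days after the start; 442 ÷ 21 = 21 remainder 1. Last occurrence in the window: #22 on November 18, 2023.
Occurrences #7 through #22: 16 in total.

16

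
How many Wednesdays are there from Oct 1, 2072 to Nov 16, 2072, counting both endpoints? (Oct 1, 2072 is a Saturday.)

Oct 1, 2072 is a Saturday; the first Wednesday on or after it is Oct 5, 2072 (4 days later).
From Oct 5, 2072 to Nov 16, 2072: 26 + 16 = 42 days (rest of Oct, Nov).
42 ÷ 7 = 6 full weeks with remainder 0, so 6 more Wednesdays after the first → 7.

7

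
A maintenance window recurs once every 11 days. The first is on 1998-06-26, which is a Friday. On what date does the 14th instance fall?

The 14th occurrence is 13 intervals after the first: 13 × 11 = 143 days after 1998-06-26.
June has 30 days — 4 days to the end of June leaves 139.
July has 31 days (108 left).
August has 31 days (77 left).
September has 30 days (47 left).
October has 31 days (16 left).
16 days into November → 1998-11-16.

1998-11-16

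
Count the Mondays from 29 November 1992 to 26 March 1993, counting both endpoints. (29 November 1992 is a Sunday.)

17

29 November 1992 is a Sunday; the first Monday on or after it is 30 November 1992 (1 day later).
From 30 November 1992 to 26 March 1993: 0 + 31 + 31 + 28 + 26 = 116 days (rest of November, December, January, February, March).
116 ÷ 7 = 16 full weeks with remainder 4, so 16 more Mondays after the first → 17.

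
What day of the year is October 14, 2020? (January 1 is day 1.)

Days in months before October: 31 + 29 + 31 + 30 + 31 + 30 + 31 + 31 + 30 = 274.
Plus 14 days into October → day 288.

288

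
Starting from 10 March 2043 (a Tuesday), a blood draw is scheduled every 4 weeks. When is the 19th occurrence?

The 19th occurrence is 18 intervals after the first: 18 × 28 = 504 days after 10 March 2043.
March has 31 days — 21 days to the end of March leaves 483.
From end of March to end of 2043 is 275 days (208 left).
January has 31 days (177 left).
February has 29 days (148 left).
March has 31 days (117 left).
April has 30 days (87 left).
May has 31 days (56 left).
June has 30 days (26 left).
26 days into July → 26 July 2044.

26 July 2044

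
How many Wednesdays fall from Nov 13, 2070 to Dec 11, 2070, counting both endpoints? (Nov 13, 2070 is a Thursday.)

Nov 13, 2070 is a Thursday; the first Wednesday on or after it is Nov 19, 2070 (6 days later).
From Nov 19, 2070 to Dec 11, 2070: 11 + 11 = 22 days (rest of Nov, Dec).
22 ÷ 7 = 3 full weeks with remainder 1, so 3 more Wednesdays after the first → 4.

4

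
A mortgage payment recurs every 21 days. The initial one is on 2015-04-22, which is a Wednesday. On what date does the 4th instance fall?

2015-06-24

The 4th occurrence is 3 intervals after the first: 3 × 21 = 63 days after 2015-04-22.
April has 30 days — 8 days to the end of April leaves 55.
May has 31 days (24 left).
24 days into June → 2015-06-24.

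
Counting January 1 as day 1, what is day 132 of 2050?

12 May 2050

January has 31 days (132 − 31 = 101 remain).
February has 28 days (101 − 28 = 73 remain).
March has 31 days (73 − 31 = 42 remain).
April has 30 days (42 − 30 = 12 remain).
12 into May → May 12.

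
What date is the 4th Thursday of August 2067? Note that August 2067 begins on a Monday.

August 2067 begins on a Monday, so the first Thursday is August 4 (3 days later).
The 4th Thursday is 3 weeks later: 4 + 21 = 25.

25 August 2067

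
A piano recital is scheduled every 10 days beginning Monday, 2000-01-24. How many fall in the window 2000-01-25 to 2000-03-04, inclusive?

4

Occurrences land 10·i days after 2000-01-24 for i = 0, 1, 2, …
2000-01-25 is 1 day after the start; 1 ÷ 10 = 0 remainder 1; since the remainder is 1, round up to i = 1. First occurrence in the window: #2 on 2000-02-03 (1×10 = 10 days in).
2000-03-04 is 40 days after the start; 40 ÷ 10 = 4 remainder 0. Last occurrence in the window: #5 on 2000-03-04.
Occurrences #2 through #5: 4 in total.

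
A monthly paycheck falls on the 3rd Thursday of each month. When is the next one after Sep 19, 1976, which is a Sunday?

Oct 21, 1976

Sep 1976 starts on a Wednesday; its first Thursday is the 2nd, so the 3rd Thursday is the 16th — Sep 16, 1976.
That is not after Sep 19, 1976, so look at Oct 1976.
Oct 1976 starts on a Friday; its first Thursday is the 7th, so the 3rd Thursday is the 21st — Oct 21, 1976.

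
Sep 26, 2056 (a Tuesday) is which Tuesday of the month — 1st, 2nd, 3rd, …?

4th

Day 26 falls in week ⌈26/7⌉ of the month.
Days 1–7 hold the 1st Tuesday, 8–14 the 2nd, 15–21 the 3rd, 22–28 the 4th, 29–31 the 5th.
26 is in the range for the 4th.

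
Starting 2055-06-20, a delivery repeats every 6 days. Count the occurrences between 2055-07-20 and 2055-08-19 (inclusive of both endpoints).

6

Occurrences land 6·i days after 2055-06-20 for i = 0, 1, 2, …
2055-07-20 is 30 days after the start; 30 ÷ 6 = 5 remainder 0. First occurrence in the window: #6 on 2055-07-20 (5×6 = 30 days in).
2055-08-19 is 60 days after the start; 60 ÷ 6 = 10 remainder 0. Last occurrence in the window: #11 on 2055-08-19.
Occurrences #6 through #11: 6 in total.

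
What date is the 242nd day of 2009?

Jan has 31 days (242 − 31 = 211 remain).
Feb has 28 days (211 − 28 = 183 remain).
Mar has 31 days (183 − 31 = 152 remain).
Apr has 30 days (152 − 30 = 122 remain).
May has 31 days (122 − 31 = 91 remain).
Jun has 30 days (91 − 30 = 61 remain).
Jul has 31 days (61 − 31 = 30 remain).
30 into Aug → Aug 30.

Aug 30, 2009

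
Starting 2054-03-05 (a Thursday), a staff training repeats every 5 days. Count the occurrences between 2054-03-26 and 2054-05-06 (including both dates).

Occurrences land 5·i days after 2054-03-05 for i = 0, 1, 2, …
2054-03-26 is 21 days after the start; 21 ÷ 5 = 4 remainder 1; since the remainder is 1, round up to i = 5. First occurrence in the window: #6 on 2054-03-30 (5×5 = 25 days in).
2054-05-06 is 62 days after the start; 62 ÷ 5 = 12 remainder 2. Last occurrence in the window: #13 on 2054-05-04.
Occurrences #6 through #13: 8 in total.

8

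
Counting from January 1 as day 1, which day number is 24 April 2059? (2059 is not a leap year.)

Days in months before April: 31 + 28 + 31 = 90.
Plus 24 days into April → day 114.

114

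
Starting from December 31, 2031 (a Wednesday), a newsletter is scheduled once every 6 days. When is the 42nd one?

September 2, 2032

The 42nd occurrence is 41 intervals after the first: 41 × 6 = 246 days after December 31, 2031.
December has 31 days — 0 days to the end of December leaves 246.
January has 31 days (215 left).
February has 29 days (186 left).
March has 31 days (155 left).
April has 30 days (125 left).
May has 31 days (94 left).
June has 30 days (64 left).
July has 31 days (33 left).
August has 31 days (2 left).
2 days into September → September 2, 2032.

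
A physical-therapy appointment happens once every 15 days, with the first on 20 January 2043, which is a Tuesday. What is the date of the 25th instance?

The 25th occurrence is 24 intervals after the first: 24 × 15 = 360 days after 20 January 2043.
January has 31 days — 11 days to the end of January leaves 349.
February has 28 days (321 left).
March has 31 days (290 left).
April has 30 days (260 left).
May has 31 days (229 left).
June has 30 days (199 left).
July has 31 days (168 left).
August has 31 days (137 left).
September has 30 days (107 left).
October has 31 days (76 left).
November has 30 days (46 left).
December has 31 days (15 left).
15 days into January → 15 January 2044.

15 January 2044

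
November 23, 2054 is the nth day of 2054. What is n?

327

Days in months before November: 31 + 28 + 31 + 30 + 31 + 30 + 31 + 31 + 30 + 31 = 304.
Plus 23 days into November → day 327.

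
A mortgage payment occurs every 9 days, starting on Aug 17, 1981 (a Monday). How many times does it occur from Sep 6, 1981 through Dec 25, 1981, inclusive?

Occurrences land 9·i days after Aug 17, 1981 for i = 0, 1, 2, …
Sep 6, 1981 is 20 days after the start; 20 ÷ 9 = 2 remainder 2; since the remainder is 2, round up to i = 3. First occurrence in the window: #4 on Sep 13, 1981 (3×9 = 27 days in).
Dec 25, 1981 is 130 days after the start; 130 ÷ 9 = 14 remainder 4. Last occurrence in the window: #15 on Dec 21, 1981.
Occurrences #4 through #15: 12 in total.

12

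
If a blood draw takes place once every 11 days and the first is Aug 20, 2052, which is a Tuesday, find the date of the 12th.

Dec 19, 2052

The 12th occurrence is 11 intervals after the first: 11 × 11 = 121 days after Aug 20, 2052.
Aug has 31 days — 11 days to the end of Aug leaves 110.
Sep has 30 days (80 left).
Oct has 31 days (49 left).
Nov has 30 days (19 left).
19 days into Dec → Dec 19, 2052.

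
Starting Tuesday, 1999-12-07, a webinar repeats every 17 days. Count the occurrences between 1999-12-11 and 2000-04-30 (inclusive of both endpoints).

8

Occurrences land 17·i days after 1999-12-07 for i = 0, 1, 2, …
1999-12-11 is 4 days after the start; 4 ÷ 17 = 0 remainder 4; since the remainder is 4, round up to i = 1. First occurrence in the window: #2 on 1999-12-24 (1×17 = 17 days in).
2000-04-30 is 145 days after the start; 145 ÷ 17 = 8 remainder 9. Last occurrence in the window: #9 on 2000-04-21.
Occurrences #2 through #9: 8 in total.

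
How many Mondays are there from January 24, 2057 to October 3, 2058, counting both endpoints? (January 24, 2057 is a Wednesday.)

88

January 24, 2057 is a Wednesday; the first Monday on or after it is January 29, 2057 (5 days later).
From January 29, 2057 to October 3, 2058: 336 + 276 = 612 days (rest of 2057, to October 3, 2058 in 2058).
612 ÷ 7 = 87 full weeks with remainder 3, so 87 more Mondays after the first → 88.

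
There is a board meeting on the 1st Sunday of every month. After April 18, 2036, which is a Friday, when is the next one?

April 2036 starts on a Tuesday, so its 1st Sunday is April 6, 2036 (5 days in).
That is not after April 18, 2036, so look at May 2036.
May 2036 starts on a Thursday, so its 1st Sunday is May 4, 2036 (3 days in).

May 4, 2036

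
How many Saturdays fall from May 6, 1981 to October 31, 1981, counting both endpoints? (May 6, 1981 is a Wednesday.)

26

May 6, 1981 is a Wednesday; the first Saturday on or after it is May 9, 1981 (3 days later).
From May 9, 1981 to October 31, 1981: 22 + 30 + 31 + 31 + 30 + 31 = 175 days (rest of May, June, July, August, September, October).
175 ÷ 7 = 25 full weeks with remainder 0, so 25 more Saturdays after the first → 26.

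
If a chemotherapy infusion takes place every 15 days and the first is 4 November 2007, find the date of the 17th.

1 July 2008

The 17th occurrence is 16 intervals after the first: 16 × 15 = 240 days after 4 November 2007.
November has 30 days — 26 days to the end of November leaves 214.
December has 31 days (183 left).
January has 31 days (152 left).
February has 29 days (123 left).
March has 31 days (92 left).
April has 30 days (62 left).
May has 31 days (31 left).
June has 30 days (1 left).
1 day into July → 1 July 2008.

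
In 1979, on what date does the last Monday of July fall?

1979-07-30

July 1979 begins on a Sunday, so the first Monday is July 2 (1 day later).
July 1979 has 31 days. Adding weeks: 2, 9, 16, 23, 30 — the last one ≤ 31 is the 30th.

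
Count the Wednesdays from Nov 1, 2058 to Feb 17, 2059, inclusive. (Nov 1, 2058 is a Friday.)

Nov 1, 2058 is a Friday; the first Wednesday on or after it is Nov 6, 2058 (5 days later).
From Nov 6, 2058 to Feb 17, 2059: 24 + 31 + 31 + 17 = 103 days (rest of Nov, Dec, Jan, Feb).
103 ÷ 7 = 14 full weeks with remainder 5, so 14 more Wednesdays after the first → 15.

15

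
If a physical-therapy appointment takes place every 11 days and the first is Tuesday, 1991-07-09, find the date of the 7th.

The 7th occurrence is 6 intervals after the first: 6 × 11 = 66 days after 1991-07-09.
July has 31 days — 22 days to the end of July leaves 44.
August has 31 days (13 left).
13 days into September → 1991-09-13.

1991-09-13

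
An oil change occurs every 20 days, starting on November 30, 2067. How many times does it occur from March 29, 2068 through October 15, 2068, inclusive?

Occurrences land 20·i days after November 30, 2067 for i = 0, 1, 2, …
March 29, 2068 is 120 days after the start; 120 ÷ 20 = 6 remainder 0. First occurrence in the window: #7 on March 29, 2068 (6×20 = 120 days in).
October 15, 2068 is 320 days after the start; 320 ÷ 20 = 16 remainder 0. Last occurrence in the window: #17 on October 15, 2068.
Occurrences #7 through #17: 11 in total.

11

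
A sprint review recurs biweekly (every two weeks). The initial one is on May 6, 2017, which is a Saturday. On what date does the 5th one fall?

July 1, 2017

The 5th occurrence is 4 intervals after the first: 4 × 14 = 56 days after May 6, 2017.
May has 31 days — 25 days to the end of May leaves 31.
June has 30 days (1 left).
1 day into July → July 1, 2017.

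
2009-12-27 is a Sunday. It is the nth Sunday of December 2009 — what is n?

Day 27 falls in week ⌈27/7⌉ of the month.
Days 1–7 hold the 1st Sunday, 8–14 the 2nd, 15–21 the 3rd, 22–28 the 4th, 29–31 the 5th.
27 is in the range for the 4th.

4th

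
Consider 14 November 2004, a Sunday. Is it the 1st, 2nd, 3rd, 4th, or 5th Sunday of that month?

Day 14 falls in week ⌈14/7⌉ of the month.
Days 1–7 hold the 1st Sunday, 8–14 the 2nd, 15–21 the 3rd, 22–28 the 4th, 29–31 the 5th.
14 is in the range for the 2nd.

2nd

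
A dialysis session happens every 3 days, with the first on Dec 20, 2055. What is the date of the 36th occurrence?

Apr 3, 2056

The 36th occurrence is 35 intervals after the first: 35 × 3 = 105 days after Dec 20, 2055.
Dec has 31 days — 11 days to the end of Dec leaves 94.
Jan has 31 days (63 left).
Feb has 29 days (34 left).
Mar has 31 days (3 left).
3 days into Apr → Apr 3, 2056.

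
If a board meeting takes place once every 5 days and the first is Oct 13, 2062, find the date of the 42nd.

May 6, 2063

The 42nd occurrence is 41 intervals after the first: 41 × 5 = 205 days after Oct 13, 2062.
Oct has 31 days — 18 days to the end of Oct leaves 187.
Nov has 30 days (157 left).
Dec has 31 days (126 left).
Jan has 31 days (95 left).
Feb has 28 days (67 left).
Mar has 31 days (36 left).
Apr has 30 days (6 left).
6 days into May → May 6, 2063.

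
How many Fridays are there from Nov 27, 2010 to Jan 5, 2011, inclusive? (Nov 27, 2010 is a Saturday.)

Nov 27, 2010 is a Saturday; the first Friday on or after it is Dec 3, 2010 (6 days later).
From Dec 3, 2010 to Jan 5, 2011: 28 + 5 = 33 days (rest of Dec, Jan).
33 ÷ 7 = 4 full weeks with remainder 5, so 4 more Fridays after the first → 5.

5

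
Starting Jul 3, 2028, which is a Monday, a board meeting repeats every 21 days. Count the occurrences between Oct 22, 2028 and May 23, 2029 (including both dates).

Occurrences land 21·i days after Jul 3, 2028 for i = 0, 1, 2, …
Oct 22, 2028 is 111 days after the start; 111 ÷ 21 = 5 remainder 6; since the remainder is 6, round up to i = 6. First occurrence in the window: #7 on Nov 6, 2028 (6×21 = 126 days in).
May 23, 2029 is 324 days after the start; 324 ÷ 21 = 15 remainder 9. Last occurrence in the window: #16 on May 14, 2029.
Occurrences #7 through #16: 10 in total.

10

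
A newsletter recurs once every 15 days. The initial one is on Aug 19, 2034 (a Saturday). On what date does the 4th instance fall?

The 4th occurrence is 3 intervals after the first: 3 × 15 = 45 days after Aug 19, 2034.
Aug has 31 days — 12 days to the end of Aug leaves 33.
Sep has 30 days (3 left).
3 days into Oct → Oct 3, 2034.

Oct 3, 2034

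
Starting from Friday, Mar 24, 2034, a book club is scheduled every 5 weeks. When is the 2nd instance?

The 2nd occurrence is 1 interval after the first: 1 × 35 = 35 days after Mar 24, 2034.
Mar has 31 days — 7 days to the end of Mar leaves 28.
28 days into Apr → Apr 28, 2034.

Apr 28, 2034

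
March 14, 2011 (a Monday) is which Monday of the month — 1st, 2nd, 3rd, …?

2nd

Day 14 falls in week ⌈14/7⌉ of the month.
Days 1–7 hold the 1st Monday, 8–14 the 2nd, 15–21 the 3rd, 22–28 the 4th, 29–31 the 5th.
14 is in the range for the 2nd.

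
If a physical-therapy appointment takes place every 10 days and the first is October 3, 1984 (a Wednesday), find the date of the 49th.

The 49th occurrence is 48 intervals after the first: 48 × 10 = 480 days after October 3, 1984.
October has 31 days — 28 days to the end of October leaves 452.
From end of October to end of 1984 is 61 days (391 left).
1985 has 365 days (26 left).
26 days into January → January 26, 1986.

January 26, 1986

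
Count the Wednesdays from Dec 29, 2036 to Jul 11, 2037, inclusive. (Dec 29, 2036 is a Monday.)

Dec 29, 2036 is a Monday; the first Wednesday on or after it is Dec 31, 2036 (2 days later).
From Dec 31, 2036 to Jul 11, 2037: 0 + 31 + 28 + 31 + 30 + 31 + 30 + 11 = 192 days (rest of Dec, Jan, Feb, Mar, Apr, May, Jun, Jul).
192 ÷ 7 = 27 full weeks with remainder 3, so 27 more Wednesdays after the first → 28.

28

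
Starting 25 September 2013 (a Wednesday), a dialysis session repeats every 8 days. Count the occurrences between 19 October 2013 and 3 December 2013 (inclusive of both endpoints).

6

Occurrences land 8·i days after 25 September 2013 for i = 0, 1, 2, …
19 October 2013 is 24 days after the start; 24 ÷ 8 = 3 remainder 0. First occurrence in the window: #4 on 19 October 2013 (3×8 = 24 days in).
3 December 2013 is 69 days after the start; 69 ÷ 8 = 8 remainder 5. Last occurrence in the window: #9 on 28 November 2013.
Occurrences #4 through #9: 6 in total.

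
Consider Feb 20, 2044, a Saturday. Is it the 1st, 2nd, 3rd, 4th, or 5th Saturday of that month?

3rd

Day 20 falls in week ⌈20/7⌉ of the month.
Days 1–7 hold the 1st Saturday, 8–14 the 2nd, 15–21 the 3rd, 22–28 the 4th, 29–31 the 5th.
20 is in the range for the 3rd.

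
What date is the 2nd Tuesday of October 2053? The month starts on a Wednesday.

October 2053 begins on a Wednesday, so the first Tuesday is October 7 (6 days later).
The 2nd Tuesday is 1 weeks later: 7 + 7 = 14.

14 October 2053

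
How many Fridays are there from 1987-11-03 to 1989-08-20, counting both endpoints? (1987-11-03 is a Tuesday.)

94

1987-11-03 is a Tuesday; the first Friday on or after it is 1987-11-06 (3 days later).
From 1987-11-06 to 1989-08-20: 55 + 366 + 232 = 653 days (rest of 1987, 1988, to 1989-08-20 in 1989).
653 ÷ 7 = 93 full weeks with remainder 2, so 93 more Fridays after the first → 94.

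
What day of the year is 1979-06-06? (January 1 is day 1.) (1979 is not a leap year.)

Days in months before June: 31 + 28 + 31 + 30 + 31 = 151.
Plus 6 days into June → day 157.

157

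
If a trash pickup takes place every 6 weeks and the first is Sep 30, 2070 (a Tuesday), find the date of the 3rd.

The 3rd occurrence is 2 intervals after the first: 2 × 42 = 84 days after Sep 30, 2070.
Sep has 30 days — 0 days to the end of Sep leaves 84.
Oct has 31 days (53 left).
Nov has 30 days (23 left).
23 days into Dec → Dec 23, 2070.

Dec 23, 2070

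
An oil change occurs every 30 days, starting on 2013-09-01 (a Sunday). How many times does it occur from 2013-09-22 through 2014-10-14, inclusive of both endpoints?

13

Occurrences land 30·i days after 2013-09-01 for i = 0, 1, 2, …
2013-09-22 is 21 days after the start; 21 ÷ 30 = 0 remainder 21; since the remainder is 21, round up to i = 1. First occurrence in the window: #2 on 2013-10-01 (1×30 = 30 days in).
2014-10-14 is 408 days after the start; 408 ÷ 30 = 13 remainder 18. Last occurrence in the window: #14 on 2014-09-26.
Occurrences #2 through #14: 13 in total.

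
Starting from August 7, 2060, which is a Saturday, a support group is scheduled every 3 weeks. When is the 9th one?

January 22, 2061

The 9th occurrence is 8 intervals after the first: 8 × 21 = 168 days after August 7, 2060.
August has 31 days — 24 days to the end of August leaves 144.
September has 30 days (114 left).
October has 31 days (83 left).
November has 30 days (53 left).
December has 31 days (22 left).
22 days into January → January 22, 2061.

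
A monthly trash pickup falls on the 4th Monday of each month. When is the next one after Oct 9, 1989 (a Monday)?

Oct 1989 starts on a Sunday; its first Monday is the 2nd, so the 4th Monday is the 23rd — Oct 23, 1989.
Oct 23, 1989 is after Oct 9, 1989, so that is the next one.

Oct 23, 1989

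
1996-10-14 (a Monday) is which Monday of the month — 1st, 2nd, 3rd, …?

Day 14 falls in week ⌈14/7⌉ of the month.
Days 1–7 hold the 1st Monday, 8–14 the 2nd, 15–21 the 3rd, 22–28 the 4th, 29–31 the 5th.
14 is in the range for the 2nd.

2nd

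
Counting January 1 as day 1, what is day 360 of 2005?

January has 31 days (360 − 31 = 329 remain).
February has 28 days (329 − 28 = 301 remain).
March has 31 days (301 − 31 = 270 remain).
April has 30 days (270 − 30 = 240 remain).
May has 31 days (240 − 31 = 209 remain).
June has 30 days (209 − 30 = 179 remain).
July has 31 days (179 − 31 = 148 remain).
August has 31 days (148 − 31 = 117 remain).
September has 30 days (117 − 30 = 87 remain).
October has 31 days (87 − 31 = 56 remain).
November has 30 days (56 − 30 = 26 remain).
26 into December → December 26.

December 26, 2005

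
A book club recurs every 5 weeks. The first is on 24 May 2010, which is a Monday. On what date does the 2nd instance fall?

The 2nd occurrence is 1 interval after the first: 1 × 35 = 35 days after 24 May 2010.
May has 31 days — 7 days to the end of May leaves 28.
28 days into June → 28 June 2010.

28 June 2010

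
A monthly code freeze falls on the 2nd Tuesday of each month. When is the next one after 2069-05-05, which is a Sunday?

May 2069 starts on a Wednesday; its first Tuesday is the 7th, so the 2nd Tuesday is the 14th — 2069-05-14.
2069-05-14 is after 2069-05-05, so that is the next one.

2069-05-14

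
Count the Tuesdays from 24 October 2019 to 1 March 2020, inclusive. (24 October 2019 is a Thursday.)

18

24 October 2019 is a Thursday; the first Tuesday on or after it is 29 October 2019 (5 days later).
From 29 October 2019 to 1 March 2020: 2 + 30 + 31 + 31 + 29 + 1 = 124 days (rest of October, November, December, January, February, March).
124 ÷ 7 = 17 full weeks with remainder 5, so 17 more Tuesdays after the first → 18.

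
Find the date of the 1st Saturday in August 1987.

1987-08-01

August 1987 begins on a Saturday, so the first Saturday is August 1.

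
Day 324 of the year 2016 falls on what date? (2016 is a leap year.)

Jan has 31 days (324 − 31 = 293 remain).
Feb has 29 days (293 − 29 = 264 remain).
Mar has 31 days (264 − 31 = 233 remain).
Apr has 30 days (233 − 30 = 203 remain).
May has 31 days (203 − 31 = 172 remain).
Jun has 30 days (172 − 30 = 142 remain).
Jul has 31 days (142 − 31 = 111 remain).
Aug has 31 days (111 − 31 = 80 remain).
Sep has 30 days (80 − 30 = 50 remain).
Oct has 31 days (50 − 31 = 19 remain).
19 into Nov → Nov 19.

Nov 19, 2016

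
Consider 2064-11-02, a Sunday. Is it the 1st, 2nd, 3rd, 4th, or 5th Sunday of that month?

Day 2 falls in week ⌈2/7⌉ of the month.
Days 1–7 hold the 1st Sunday, 8–14 the 2nd, 15–21 the 3rd, 22–28 the 4th, 29–31 the 5th.
2 is in the range for the 1st.

1st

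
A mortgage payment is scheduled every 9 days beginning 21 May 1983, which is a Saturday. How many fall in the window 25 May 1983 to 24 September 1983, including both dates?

14

Occurrences land 9·i days after 21 May 1983 for i = 0, 1, 2, …
25 May 1983 is 4 days after the start; 4 ÷ 9 = 0 remainder 4; since the remainder is 4, round up to i = 1. First occurrence in the window: #2 on 30 May 1983 (1×9 = 9 days in).
24 September 1983 is 126 days after the start; 126 ÷ 9 = 14 remainder 0. Last occurrence in the window: #15 on 24 September 1983.
Occurrences #2 through #15: 14 in total.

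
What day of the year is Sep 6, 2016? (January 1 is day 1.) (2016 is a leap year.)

Days in months before Sep: 31 + 29 + 31 + 30 + 31 + 30 + 31 + 31 = 244.
Plus 6 days into Sep → day 250.

250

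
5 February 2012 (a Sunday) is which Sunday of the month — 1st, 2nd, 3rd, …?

1st

Day 5 falls in week ⌈5/7⌉ of the month.
Days 1–7 hold the 1st Sunday, 8–14 the 2nd, 15–21 the 3rd, 22–28 the 4th, 29–31 the 5th.
5 is in the range for the 1st.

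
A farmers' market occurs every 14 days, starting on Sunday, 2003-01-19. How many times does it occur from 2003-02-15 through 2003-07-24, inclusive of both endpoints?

12

Occurrences land 14·i days after 2003-01-19 for i = 0, 1, 2, …
2003-02-15 is 27 days after the start; 27 ÷ 14 = 1 remainder 13; since the remainder is 13, round up to i = 2. First occurrence in the window: #3 on 2003-02-16 (2×14 = 28 days in).
2003-07-24 is 186 days after the start; 186 ÷ 14 = 13 remainder 4. Last occurrence in the window: #14 on 2003-07-20.
Occurrences #3 through #14: 12 in total.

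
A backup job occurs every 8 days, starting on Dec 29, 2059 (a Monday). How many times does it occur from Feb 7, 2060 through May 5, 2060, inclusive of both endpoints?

12

Occurrences land 8·i days after Dec 29, 2059 for i = 0, 1, 2, …
Feb 7, 2060 is 40 days after the start; 40 ÷ 8 = 5 remainder 0. First occurrence in the window: #6 on Feb 7, 2060 (5×8 = 40 days in).
May 5, 2060 is 128 days after the start; 128 ÷ 8 = 16 remainder 0. Last occurrence in the window: #17 on May 5, 2060.
Occurrences #6 through #17: 12 in total.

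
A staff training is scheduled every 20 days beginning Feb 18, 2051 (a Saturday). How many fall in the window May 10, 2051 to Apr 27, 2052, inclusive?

Occurrences land 20·i days after Feb 18, 2051 for i = 0, 1, 2, …
May 10, 2051 is 81 days after the start; 81 ÷ 20 = 4 remainder 1; since the remainder is 1, round up to i = 5. First occurrence in the window: #6 on May 29, 2051 (5×20 = 100 days in).
Apr 27, 2052 is 434 days after the start; 434 ÷ 20 = 21 remainder 14. Last occurrence in the window: #22 on Apr 13, 2052.
Occurrences #6 through #22: 17 in total.

17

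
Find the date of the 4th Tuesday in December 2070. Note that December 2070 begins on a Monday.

23 December 2070

December 2070 begins on a Monday, so the first Tuesday is December 2 (1 day later).
The 4th Tuesday is 3 weeks later: 2 + 21 = 23.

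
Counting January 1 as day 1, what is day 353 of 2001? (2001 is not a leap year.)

Jan has 31 days (353 − 31 = 322 remain).
Feb has 28 days (322 − 28 = 294 remain).
Mar has 31 days (294 − 31 = 263 remain).
Apr has 30 days (263 − 30 = 233 remain).
May has 31 days (233 − 31 = 202 remain).
Jun has 30 days (202 − 30 = 172 remain).
Jul has 31 days (172 − 31 = 141 remain).
Aug has 31 days (141 − 31 = 110 remain).
Sep has 30 days (110 − 30 = 80 remain).
Oct has 31 days (80 − 31 = 49 remain).
Nov has 30 days (49 − 30 = 19 remain).
19 into Dec → Dec 19.

Dec 19, 2001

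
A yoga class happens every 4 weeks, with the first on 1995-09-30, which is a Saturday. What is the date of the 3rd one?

1995-11-25

The 3rd occurrence is 2 intervals after the first: 2 × 28 = 56 days after 1995-09-30.
September has 30 days — 0 days to the end of September leaves 56.
October has 31 days (25 left).
25 days into November → 1995-11-25.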